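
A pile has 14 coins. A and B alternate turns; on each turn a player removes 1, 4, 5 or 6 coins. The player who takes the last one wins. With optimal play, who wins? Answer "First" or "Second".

Mark each pile size as W (mover wins) or L (mover loses):
i:   0  1  2  3  4  5  6  7  8  9 10 11 12 13 14
     L  W  L  W  W  W  W  W  W  L  W  L  W  W  W
Position 14 is W, so the first player wins.

First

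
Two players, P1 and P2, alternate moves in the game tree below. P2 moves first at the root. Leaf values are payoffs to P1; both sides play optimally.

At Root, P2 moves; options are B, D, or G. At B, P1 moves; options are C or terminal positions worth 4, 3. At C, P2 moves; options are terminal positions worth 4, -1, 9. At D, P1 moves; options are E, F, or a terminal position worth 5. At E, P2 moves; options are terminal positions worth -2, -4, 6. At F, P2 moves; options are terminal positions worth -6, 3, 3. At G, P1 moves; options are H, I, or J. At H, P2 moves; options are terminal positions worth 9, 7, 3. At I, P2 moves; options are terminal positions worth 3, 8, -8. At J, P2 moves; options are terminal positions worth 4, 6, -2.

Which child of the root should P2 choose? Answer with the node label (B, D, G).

C (P2): min(4, -1, 9) = -1
B (P1): max(-1, 4, 3) = 4
E (P2): min(-2, -4, 6) = -4
F (P2): min(-6, 3, 3) = -6
D (P1): max(-4, -6, 5) = 5
H (P2): min(9, 7, 3) = 3
I (P2): min(3, 8, -8) = -8
J (P2): min(4, 6, -2) = -2
G (P1): max(3, -8, -2) = 3
Root (P2): min(4, 5, 3) = 3
P2 picks the child with the lowest value: G (value 3).

G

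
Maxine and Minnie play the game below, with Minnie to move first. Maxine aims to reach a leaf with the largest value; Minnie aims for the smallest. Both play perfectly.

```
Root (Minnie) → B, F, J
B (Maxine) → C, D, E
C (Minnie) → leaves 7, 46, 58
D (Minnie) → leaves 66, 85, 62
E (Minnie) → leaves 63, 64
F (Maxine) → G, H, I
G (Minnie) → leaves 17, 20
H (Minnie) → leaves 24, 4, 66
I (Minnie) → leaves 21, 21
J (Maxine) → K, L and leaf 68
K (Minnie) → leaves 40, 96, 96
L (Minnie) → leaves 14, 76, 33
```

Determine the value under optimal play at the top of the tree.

C (Minnie): min(7, 46, 58) = 7
D (Minnie): min(66, 85, 62) = 62
E (Minnie): min(63, 64) = 63
B (Maxine): max(7, 62, 63) = 63
G (Minnie): min(17, 20) = 17
H (Minnie): min(24, 4, 66) = 4
I (Minnie): min(21, 21) = 21
F (Maxine): max(17, 4, 21) = 21
K (Minnie): min(40, 96, 96) = 40
L (Minnie): min(14, 76, 33) = 14
J (Maxine): max(40, 14, 68) = 68
Root (Minnie): min(63, 21, 68) = 21

21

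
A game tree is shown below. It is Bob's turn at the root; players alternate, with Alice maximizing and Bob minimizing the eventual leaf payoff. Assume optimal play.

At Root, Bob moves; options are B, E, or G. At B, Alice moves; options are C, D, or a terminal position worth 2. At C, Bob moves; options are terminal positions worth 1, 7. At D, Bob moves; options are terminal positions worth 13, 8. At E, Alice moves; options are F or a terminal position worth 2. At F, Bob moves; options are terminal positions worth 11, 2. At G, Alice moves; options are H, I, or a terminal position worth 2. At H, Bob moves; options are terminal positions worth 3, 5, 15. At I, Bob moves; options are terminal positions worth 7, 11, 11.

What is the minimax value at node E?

F: min(11, 2) = 2
E: max(2, 2) = 2

2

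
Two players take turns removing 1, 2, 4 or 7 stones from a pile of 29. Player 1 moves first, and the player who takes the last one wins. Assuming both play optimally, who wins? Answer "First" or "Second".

Positions where the player to move wins (W) vs loses (L):
i:   0  1  2  3  4  5  6  7  8  9 10 11 12 13 14 15 16 17 18 19 20 21 22 23 24 25 26 27 28 29
     L  W  W  L  W  W  L  W  W  L  W  W  L  W  W  L  W  W  L  W  W  L  W  W  L  W  W  L  W  W
Position 29 is W, so the first player wins.

First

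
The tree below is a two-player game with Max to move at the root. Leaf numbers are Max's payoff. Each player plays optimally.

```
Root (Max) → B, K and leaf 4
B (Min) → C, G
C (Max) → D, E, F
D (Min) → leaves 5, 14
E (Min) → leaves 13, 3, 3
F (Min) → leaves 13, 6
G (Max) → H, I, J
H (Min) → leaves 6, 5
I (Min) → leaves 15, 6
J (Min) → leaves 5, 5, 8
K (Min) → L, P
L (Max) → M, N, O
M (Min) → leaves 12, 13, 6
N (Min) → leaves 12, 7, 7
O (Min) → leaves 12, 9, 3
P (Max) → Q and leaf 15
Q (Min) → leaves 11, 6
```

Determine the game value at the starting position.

7

D (Min): min(5, 14) = 5
E (Min): min(13, 3, 3) = 3
F (Min): min(13, 6) = 6
C (Max): max(5, 3, 6) = 6
H (Min): min(6, 5) = 5
I (Min): min(15, 6) = 6
J (Min): min(5, 5, 8) = 5
G (Max): max(5, 6, 5) = 6
B (Min): min(6, 6) = 6
M (Min): min(12, 13, 6) = 6
N (Min): min(12, 7, 7) = 7
O (Min): min(12, 9, 3) = 3
L (Max): max(6, 7, 3) = 7
Q (Min): min(11, 6) = 6
P (Max): max(6, 15) = 15
K (Min): min(7, 15) = 7
Root (Max): max(6, 7, 4) = 7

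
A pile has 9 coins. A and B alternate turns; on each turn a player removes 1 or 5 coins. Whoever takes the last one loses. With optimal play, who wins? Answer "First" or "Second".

Mark each pile size as W (mover wins) or L (mover loses):
i:   0  1  2  3  4  5  6  7  8  9
     W  L  W  L  W  L  W  L  W  L
Position 9 is L, so the second player wins.

Second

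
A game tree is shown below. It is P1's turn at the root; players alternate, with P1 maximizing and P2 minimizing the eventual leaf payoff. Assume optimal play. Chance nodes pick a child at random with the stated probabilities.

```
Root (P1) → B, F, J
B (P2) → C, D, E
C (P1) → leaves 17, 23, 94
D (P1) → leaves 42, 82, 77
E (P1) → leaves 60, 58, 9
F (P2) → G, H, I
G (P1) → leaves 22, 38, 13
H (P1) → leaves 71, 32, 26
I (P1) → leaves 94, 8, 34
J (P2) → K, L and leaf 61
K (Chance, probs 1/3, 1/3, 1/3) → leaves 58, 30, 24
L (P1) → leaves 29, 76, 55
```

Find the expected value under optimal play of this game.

60

C (P1): max(17, 23, 94) = 94
D (P1): max(42, 82, 77) = 82
E (P1): max(60, 58, 9) = 60
B (P2): min(94, 82, 60) = 60
G (P1): max(22, 38, 13) = 38
H (P1): max(71, 32, 26) = 71
I (P1): max(94, 8, 34) = 94
F (P2): min(38, 71, 94) = 38
K (Chance): 1/3·58 + 1/3·30 + 1/3·24 = 37.33
L (P1): max(29, 76, 55) = 76
J (P2): min(37.33, 76, 61) = 37.33
Root (P1): max(60, 38, 37.33) = 60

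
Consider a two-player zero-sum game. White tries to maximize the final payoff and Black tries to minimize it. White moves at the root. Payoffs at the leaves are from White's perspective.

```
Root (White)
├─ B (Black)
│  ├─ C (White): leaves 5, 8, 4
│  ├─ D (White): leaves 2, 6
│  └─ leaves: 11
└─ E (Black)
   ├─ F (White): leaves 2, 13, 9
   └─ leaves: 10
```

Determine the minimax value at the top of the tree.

C (White): max(5, 8, 4) = 8
D (White): max(2, 6) = 6
B (Black): min(8, 6, 11) = 6
F (White): max(2, 13, 9) = 13
E (Black): min(13, 10) = 10
Root (White): max(6, 10) = 10

10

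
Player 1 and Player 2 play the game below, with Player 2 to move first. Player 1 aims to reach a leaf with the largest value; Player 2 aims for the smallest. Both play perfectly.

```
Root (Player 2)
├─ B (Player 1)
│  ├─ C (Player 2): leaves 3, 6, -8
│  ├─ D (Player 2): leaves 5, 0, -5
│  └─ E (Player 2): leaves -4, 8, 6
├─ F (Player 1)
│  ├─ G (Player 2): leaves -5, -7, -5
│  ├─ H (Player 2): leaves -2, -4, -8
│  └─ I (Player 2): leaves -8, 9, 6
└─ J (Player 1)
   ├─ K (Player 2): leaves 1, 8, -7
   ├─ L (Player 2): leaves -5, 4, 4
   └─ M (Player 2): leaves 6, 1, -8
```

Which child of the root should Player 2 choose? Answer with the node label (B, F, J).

F

C (Player 2): min(3, 6, -8) = -8
D (Player 2): min(5, 0, -5) = -5
E (Player 2): min(-4, 8, 6) = -4
B (Player 1): max(-8, -5, -4) = -4
G (Player 2): min(-5, -7, -5) = -7
H (Player 2): min(-2, -4, -8) = -8
I (Player 2): min(-8, 9, 6) = -8
F (Player 1): max(-7, -8, -8) = -7
K (Player 2): min(1, 8, -7) = -7
L (Player 2): min(-5, 4, 4) = -5
M (Player 2): min(6, 1, -8) = -8
J (Player 1): max(-7, -5, -8) = -5
Root (Player 2): min(-4, -7, -5) = -7
Player 2 picks the child with the lowest value: F (value -7).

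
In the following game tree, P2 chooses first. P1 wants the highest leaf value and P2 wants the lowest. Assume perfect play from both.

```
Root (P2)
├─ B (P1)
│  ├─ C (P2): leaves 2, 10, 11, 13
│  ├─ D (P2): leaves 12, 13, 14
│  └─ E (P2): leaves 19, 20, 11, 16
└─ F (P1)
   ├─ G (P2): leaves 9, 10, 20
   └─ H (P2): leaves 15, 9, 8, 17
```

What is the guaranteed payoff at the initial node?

C (P2): min(2, 10, 11, 13) = 2
D (P2): min(12, 13, 14) = 12
E (P2): min(19, 20, 11, 16) = 11
B (P1): max(2, 12, 11) = 12
G (P2): min(9, 10, 20) = 9
H (P2): min(15, 9, 8, 17) = 8
F (P1): max(9, 8) = 9
Root (P2): min(12, 9) = 9

9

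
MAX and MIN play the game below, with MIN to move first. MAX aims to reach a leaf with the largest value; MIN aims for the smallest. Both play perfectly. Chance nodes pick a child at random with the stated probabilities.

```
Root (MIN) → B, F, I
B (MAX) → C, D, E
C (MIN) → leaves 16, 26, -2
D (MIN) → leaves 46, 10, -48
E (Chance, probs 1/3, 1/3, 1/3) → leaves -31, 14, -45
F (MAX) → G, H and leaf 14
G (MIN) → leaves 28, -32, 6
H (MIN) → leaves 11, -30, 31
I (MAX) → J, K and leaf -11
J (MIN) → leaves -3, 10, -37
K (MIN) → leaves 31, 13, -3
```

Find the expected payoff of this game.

C (MIN): min(16, 26, -2) = -2
D (MIN): min(46, 10, -48) = -48
E (Chance): 1/3·-31 + 1/3·14 + 1/3·-45 = -20.67
B (MAX): max(-2, -48, -20.67) = -2
G (MIN): min(28, -32, 6) = -32
H (MIN): min(11, -30, 31) = -30
F (MAX): max(-32, -30, 14) = 14
J (MIN): min(-3, 10, -37) = -37
K (MIN): min(31, 13, -3) = -3
I (MAX): max(-37, -3, -11) = -3
Root (MIN): min(-2, 14, -3) = -3

-3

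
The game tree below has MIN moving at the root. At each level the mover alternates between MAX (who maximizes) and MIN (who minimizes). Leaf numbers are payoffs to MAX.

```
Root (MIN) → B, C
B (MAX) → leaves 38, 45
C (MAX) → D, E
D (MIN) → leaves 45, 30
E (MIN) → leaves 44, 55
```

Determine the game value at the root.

B (MAX): max(38, 45) = 45
D (MIN): min(45, 30) = 30
E (MIN): min(44, 55) = 44
C (MAX): max(30, 44) = 44
Root (MIN): min(45, 44) = 44

44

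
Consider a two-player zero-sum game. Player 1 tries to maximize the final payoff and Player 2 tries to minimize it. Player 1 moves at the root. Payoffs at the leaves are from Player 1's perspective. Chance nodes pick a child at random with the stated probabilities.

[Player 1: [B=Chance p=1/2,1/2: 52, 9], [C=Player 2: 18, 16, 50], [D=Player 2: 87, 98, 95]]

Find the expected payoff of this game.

87

B (Chance): 1/2·52 + 1/2·9 = 30.5
C (Player 2): min(18, 16, 50) = 16
D (Player 2): min(87, 98, 95) = 87
Root (Player 1): max(30.5, 16, 87) = 87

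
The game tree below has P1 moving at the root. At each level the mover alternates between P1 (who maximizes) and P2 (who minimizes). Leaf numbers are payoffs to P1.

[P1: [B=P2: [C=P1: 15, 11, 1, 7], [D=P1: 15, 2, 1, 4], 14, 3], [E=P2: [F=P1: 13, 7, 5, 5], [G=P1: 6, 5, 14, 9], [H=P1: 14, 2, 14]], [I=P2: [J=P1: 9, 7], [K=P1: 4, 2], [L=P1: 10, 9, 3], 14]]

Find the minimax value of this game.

13

C (P1): max(15, 11, 1, 7) = 15
D (P1): max(15, 2, 1, 4) = 15
B (P2): min(15, 15, 14, 3) = 3
F (P1): max(13, 7, 5, 5) = 13
G (P1): max(6, 5, 14, 9) = 14
H (P1): max(14, 2, 14) = 14
E (P2): min(13, 14, 14) = 13
J (P1): max(9, 7) = 9
K (P1): max(4, 2) = 4
L (P1): max(10, 9, 3) = 10
I (P2): min(9, 4, 10, 14) = 4
Root (P1): max(3, 13, 4) = 13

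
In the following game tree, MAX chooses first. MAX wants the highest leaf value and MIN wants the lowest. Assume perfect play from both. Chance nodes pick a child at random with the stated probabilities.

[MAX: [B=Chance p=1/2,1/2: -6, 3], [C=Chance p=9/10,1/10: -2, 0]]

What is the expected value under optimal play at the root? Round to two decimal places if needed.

-1.5

B (Chance): 1/2·-6 + 1/2·3 = -1.5
C (Chance): 9/10·-2 + 1/10·0 = -1.8
Root (MAX): max(-1.5, -1.8) = -1.5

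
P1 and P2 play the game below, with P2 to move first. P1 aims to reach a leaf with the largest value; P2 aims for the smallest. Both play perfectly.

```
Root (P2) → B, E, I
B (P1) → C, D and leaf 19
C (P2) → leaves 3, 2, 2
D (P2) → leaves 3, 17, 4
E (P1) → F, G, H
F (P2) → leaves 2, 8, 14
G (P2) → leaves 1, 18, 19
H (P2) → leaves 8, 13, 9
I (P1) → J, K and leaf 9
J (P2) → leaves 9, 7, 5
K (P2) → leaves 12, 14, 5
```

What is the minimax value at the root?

C (P2): min(3, 2, 2) = 2
D (P2): min(3, 17, 4) = 3
B (P1): max(2, 3, 19) = 19
F (P2): min(2, 8, 14) = 2
G (P2): min(1, 18, 19) = 1
H (P2): min(8, 13, 9) = 8
E (P1): max(2, 1, 8) = 8
J (P2): min(9, 7, 5) = 5
K (P2): min(12, 14, 5) = 5
I (P1): max(5, 5, 9) = 9
Root (P2): min(19, 8, 9) = 8

8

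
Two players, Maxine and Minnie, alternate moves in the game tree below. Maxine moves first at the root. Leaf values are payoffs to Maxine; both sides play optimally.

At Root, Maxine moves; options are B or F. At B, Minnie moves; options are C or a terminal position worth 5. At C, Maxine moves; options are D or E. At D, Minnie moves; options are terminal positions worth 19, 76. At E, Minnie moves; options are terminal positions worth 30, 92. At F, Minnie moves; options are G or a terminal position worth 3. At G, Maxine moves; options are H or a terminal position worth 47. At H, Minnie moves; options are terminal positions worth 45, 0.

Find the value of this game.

5

D (Minnie): min(19, 76) = 19
E (Minnie): min(30, 92) = 30
C (Maxine): max(19, 30) = 30
B (Minnie): min(30, 5) = 5
H (Minnie): min(45, 0) = 0
G (Maxine): max(0, 47) = 47
F (Minnie): min(47, 3) = 3
Root (Maxine): max(5, 3) = 5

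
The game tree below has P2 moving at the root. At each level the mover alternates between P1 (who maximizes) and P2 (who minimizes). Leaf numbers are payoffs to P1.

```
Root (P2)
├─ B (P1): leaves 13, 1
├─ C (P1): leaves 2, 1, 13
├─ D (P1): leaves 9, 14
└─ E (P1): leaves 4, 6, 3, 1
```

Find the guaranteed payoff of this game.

6

B (P1): max(13, 1) = 13
C (P1): max(2, 1, 13) = 13
D (P1): max(9, 14) = 14
E (P1): max(4, 6, 3, 1) = 6
Root (P2): min(13, 13, 14, 6) = 6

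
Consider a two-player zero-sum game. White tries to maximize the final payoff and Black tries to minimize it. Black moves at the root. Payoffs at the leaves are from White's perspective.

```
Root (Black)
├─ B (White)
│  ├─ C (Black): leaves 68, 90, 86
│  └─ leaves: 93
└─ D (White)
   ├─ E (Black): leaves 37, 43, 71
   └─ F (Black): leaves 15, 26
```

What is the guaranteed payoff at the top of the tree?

37

C (Black): min(68, 90, 86) = 68
B (White): max(68, 93) = 93
E (Black): min(37, 43, 71) = 37
F (Black): min(15, 26) = 15
D (White): max(37, 15) = 37
Root (Black): min(93, 37) = 37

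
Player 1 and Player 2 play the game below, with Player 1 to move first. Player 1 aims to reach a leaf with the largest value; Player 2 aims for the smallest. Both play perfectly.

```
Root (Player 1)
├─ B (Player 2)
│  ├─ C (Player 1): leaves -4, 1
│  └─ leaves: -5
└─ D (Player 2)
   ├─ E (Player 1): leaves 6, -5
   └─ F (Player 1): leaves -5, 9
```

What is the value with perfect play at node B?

C: max(-4, 1) = 1
B: min(1, -5) = -5

-5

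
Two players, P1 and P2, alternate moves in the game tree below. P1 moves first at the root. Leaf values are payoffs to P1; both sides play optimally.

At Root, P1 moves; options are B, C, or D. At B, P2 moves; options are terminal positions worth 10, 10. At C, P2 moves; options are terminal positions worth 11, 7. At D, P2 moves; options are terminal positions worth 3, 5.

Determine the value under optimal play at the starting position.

B (P2): min(10, 10) = 10
C (P2): min(11, 7) = 7
D (P2): min(3, 5) = 3
Root (P1): max(10, 7, 3) = 10

10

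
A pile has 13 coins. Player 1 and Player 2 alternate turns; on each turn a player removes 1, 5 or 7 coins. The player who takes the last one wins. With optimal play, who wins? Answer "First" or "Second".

Mark each pile size as W (mover wins) or L (mover loses):
i:   0  1  2  3  4  5  6  7  8  9 10 11 12 13
     L  W  L  W  L  W  L  W  L  W  L  W  L  W
Position 13 is W, so the first player wins.

First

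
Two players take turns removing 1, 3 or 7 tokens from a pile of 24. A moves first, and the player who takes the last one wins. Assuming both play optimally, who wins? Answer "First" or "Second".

Positions where the player to move wins (W) vs loses (L):
i:   0  1  2  3  4  5  6  7  8  9 10 11 12 13 14 15 16 17 18 19 20 21 22 23 24
     L  W  L  W  L  W  L  W  L  W  L  W  L  W  L  W  L  W  L  W  L  W  L  W  L
Position 24 is L, so the second player wins.

Second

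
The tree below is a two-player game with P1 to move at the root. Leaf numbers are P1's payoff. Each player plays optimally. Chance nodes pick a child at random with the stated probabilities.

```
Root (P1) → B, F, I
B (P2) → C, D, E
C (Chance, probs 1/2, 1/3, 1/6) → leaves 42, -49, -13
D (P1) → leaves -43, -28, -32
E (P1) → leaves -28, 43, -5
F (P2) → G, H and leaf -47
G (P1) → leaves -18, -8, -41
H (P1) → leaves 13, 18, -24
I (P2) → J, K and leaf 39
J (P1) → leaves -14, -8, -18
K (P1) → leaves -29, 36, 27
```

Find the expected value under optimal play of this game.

-8

C (Chance): 1/2·42 + 1/3·-49 + 1/6·-13 = 2.5
D (P1): max(-43, -28, -32) = -28
E (P1): max(-28, 43, -5) = 43
B (P2): min(2.5, -28, 43) = -28
G (P1): max(-18, -8, -41) = -8
H (P1): max(13, 18, -24) = 18
F (P2): min(-8, 18, -47) = -47
J (P1): max(-14, -8, -18) = -8
K (P1): max(-29, 36, 27) = 36
I (P2): min(-8, 36, 39) = -8
Root (P1): max(-28, -47, -8) = -8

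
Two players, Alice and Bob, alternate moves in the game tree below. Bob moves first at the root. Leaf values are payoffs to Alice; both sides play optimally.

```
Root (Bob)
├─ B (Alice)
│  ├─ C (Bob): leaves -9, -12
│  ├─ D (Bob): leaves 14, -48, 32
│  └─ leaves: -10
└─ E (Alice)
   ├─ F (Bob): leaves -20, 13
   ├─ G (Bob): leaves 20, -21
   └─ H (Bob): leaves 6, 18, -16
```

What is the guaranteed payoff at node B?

C: min(-9, -12) = -12
D: min(14, -48, 32) = -48
B: max(-12, -48, -10) = -10

-10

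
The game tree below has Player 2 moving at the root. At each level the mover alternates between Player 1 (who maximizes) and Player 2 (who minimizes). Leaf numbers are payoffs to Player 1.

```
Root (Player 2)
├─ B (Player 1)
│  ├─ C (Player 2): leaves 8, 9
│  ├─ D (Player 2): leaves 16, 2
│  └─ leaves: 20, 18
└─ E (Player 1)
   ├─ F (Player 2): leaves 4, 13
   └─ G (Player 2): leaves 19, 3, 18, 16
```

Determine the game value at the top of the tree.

C (Player 2): min(8, 9) = 8
D (Player 2): min(16, 2) = 2
B (Player 1): max(8, 2, 20, 18) = 20
F (Player 2): min(4, 13) = 4
G (Player 2): min(19, 3, 18, 16) = 3
E (Player 1): max(4, 3) = 4
Root (Player 2): min(20, 4) = 4

4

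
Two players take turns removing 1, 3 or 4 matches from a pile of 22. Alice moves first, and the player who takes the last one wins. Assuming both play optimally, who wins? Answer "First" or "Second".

i:   0  1  2  3  4  5  6  7  8  9 10 11 12 13 14 15 16 17 18 19 20 21 22
     L  W  L  W  W  W  W  L  W  L  W  W  W  W  L  W  L  W  W  W  W  L  W
Position 22 is W, so the first player wins.

First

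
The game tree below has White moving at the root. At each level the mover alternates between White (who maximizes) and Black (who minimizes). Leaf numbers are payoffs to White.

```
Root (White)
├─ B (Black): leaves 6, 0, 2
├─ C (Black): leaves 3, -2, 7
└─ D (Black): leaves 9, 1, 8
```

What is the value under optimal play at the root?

B (Black): min(6, 0, 2) = 0
C (Black): min(3, -2, 7) = -2
D (Black): min(9, 1, 8) = 1
Root (White): max(0, -2, 1) = 1

1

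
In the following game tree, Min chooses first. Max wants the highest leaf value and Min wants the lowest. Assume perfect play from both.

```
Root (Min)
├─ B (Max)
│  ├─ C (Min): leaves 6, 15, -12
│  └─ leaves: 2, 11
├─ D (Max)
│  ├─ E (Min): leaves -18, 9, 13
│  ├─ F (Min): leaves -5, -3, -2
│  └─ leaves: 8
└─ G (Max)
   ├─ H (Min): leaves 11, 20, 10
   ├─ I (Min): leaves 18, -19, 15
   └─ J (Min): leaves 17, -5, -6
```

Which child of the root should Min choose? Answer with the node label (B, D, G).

D

C (Min): min(6, 15, -12) = -12
B (Max): max(-12, 2, 11) = 11
E (Min): min(-18, 9, 13) = -18
F (Min): min(-5, -3, -2) = -5
D (Max): max(-18, -5, 8) = 8
H (Min): min(11, 20, 10) = 10
I (Min): min(18, -19, 15) = -19
J (Min): min(17, -5, -6) = -6
G (Max): max(10, -19, -6) = 10
Root (Min): min(11, 8, 10) = 8
Min picks the child with the lowest value: D (value 8).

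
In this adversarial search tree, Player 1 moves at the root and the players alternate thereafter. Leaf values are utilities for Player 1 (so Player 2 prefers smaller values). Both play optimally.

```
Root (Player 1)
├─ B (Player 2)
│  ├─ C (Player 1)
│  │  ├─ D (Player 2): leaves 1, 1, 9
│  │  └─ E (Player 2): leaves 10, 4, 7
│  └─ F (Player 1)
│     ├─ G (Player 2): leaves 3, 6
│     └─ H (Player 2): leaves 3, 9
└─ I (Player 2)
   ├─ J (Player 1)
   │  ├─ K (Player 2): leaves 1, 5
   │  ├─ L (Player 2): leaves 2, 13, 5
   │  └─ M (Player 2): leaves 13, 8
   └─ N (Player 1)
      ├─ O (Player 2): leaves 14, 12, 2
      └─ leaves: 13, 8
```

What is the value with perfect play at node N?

O: min(14, 12, 2) = 2
N: max(2, 13, 8) = 13

13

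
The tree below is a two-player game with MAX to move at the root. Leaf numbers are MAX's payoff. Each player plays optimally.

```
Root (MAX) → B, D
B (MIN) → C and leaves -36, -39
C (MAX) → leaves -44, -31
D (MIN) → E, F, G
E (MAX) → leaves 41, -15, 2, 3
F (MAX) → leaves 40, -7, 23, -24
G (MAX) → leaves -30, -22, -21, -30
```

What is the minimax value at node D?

-21

E: max(41, -15, 2, 3) = 41
F: max(40, -7, 23, -24) = 40
G: max(-30, -22, -21, -30) = -21
D: min(41, 40, -21) = -21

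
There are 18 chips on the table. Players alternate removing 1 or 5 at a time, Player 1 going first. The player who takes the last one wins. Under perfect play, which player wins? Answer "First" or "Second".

Compute winning (W) and losing (L) positions by backward induction:
i:   0  1  2  3  4  5  6  7  8  9 10 11 12 13 14 15 16 17 18
     L  W  L  W  L  W  L  W  L  W  L  W  L  W  L  W  L  W  L
Position 18 is L, so the second player wins.

Second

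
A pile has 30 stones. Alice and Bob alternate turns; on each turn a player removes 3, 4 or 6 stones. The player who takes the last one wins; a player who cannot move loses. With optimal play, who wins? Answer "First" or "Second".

Compute winning (W) and losing (L) positions by backward induction:
i:   0  1  2  3  4  5  6  7  8  9 10 11 12 13 14 15 16 17 18 19 20 21 22 23 24 25 26 27 28 29 30
     L  L  L  W  W  W  W  W  W  L  L  L  W  W  W  W  W  W  L  L  L  W  W  W  W  W  W  L  L  L  W
Position 30 is W, so the first player wins.

First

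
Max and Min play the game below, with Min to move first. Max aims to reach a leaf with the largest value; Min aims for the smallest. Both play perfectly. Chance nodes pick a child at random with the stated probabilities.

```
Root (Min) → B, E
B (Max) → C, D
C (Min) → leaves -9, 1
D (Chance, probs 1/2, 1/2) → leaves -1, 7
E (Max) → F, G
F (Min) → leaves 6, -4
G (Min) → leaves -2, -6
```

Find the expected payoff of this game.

-4

C (Min): min(-9, 1) = -9
D (Chance): 1/2·-1 + 1/2·7 = 3
B (Max): max(-9, 3) = 3
F (Min): min(6, -4) = -4
G (Min): min(-2, -6) = -6
E (Max): max(-4, -6) = -4
Root (Min): min(3, -4) = -4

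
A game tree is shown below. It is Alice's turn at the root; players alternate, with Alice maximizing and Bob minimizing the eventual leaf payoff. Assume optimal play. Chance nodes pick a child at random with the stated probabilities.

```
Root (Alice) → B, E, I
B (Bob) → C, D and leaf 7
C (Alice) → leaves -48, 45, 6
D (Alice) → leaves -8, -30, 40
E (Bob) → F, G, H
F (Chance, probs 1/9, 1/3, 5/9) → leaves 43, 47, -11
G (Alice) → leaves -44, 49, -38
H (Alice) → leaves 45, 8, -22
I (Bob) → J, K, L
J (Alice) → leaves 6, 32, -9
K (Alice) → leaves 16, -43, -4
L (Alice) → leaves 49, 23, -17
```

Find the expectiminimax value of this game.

C (Alice): max(-48, 45, 6) = 45
D (Alice): max(-8, -30, 40) = 40
B (Bob): min(45, 40, 7) = 7
F (Chance): 1/9·43 + 1/3·47 + 5/9·-11 = 14.33
G (Alice): max(-44, 49, -38) = 49
H (Alice): max(45, 8, -22) = 45
E (Bob): min(14.33, 49, 45) = 14.33
J (Alice): max(6, 32, -9) = 32
K (Alice): max(16, -43, -4) = 16
L (Alice): max(49, 23, -17) = 49
I (Bob): min(32, 16, 49) = 16
Root (Alice): max(7, 14.33, 16) = 16

16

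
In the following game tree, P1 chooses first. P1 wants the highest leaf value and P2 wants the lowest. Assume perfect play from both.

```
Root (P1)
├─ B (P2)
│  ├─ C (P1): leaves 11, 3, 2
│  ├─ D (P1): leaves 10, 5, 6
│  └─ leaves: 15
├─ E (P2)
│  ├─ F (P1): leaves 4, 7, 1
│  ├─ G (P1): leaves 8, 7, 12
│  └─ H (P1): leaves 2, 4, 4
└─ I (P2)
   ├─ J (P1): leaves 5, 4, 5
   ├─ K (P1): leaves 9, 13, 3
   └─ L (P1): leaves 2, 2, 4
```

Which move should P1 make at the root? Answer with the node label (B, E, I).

B

C (P1): max(11, 3, 2) = 11
D (P1): max(10, 5, 6) = 10
B (P2): min(11, 10, 15) = 10
F (P1): max(4, 7, 1) = 7
G (P1): max(8, 7, 12) = 12
H (P1): max(2, 4, 4) = 4
E (P2): min(7, 12, 4) = 4
J (P1): max(5, 4, 5) = 5
K (P1): max(9, 13, 3) = 13
L (P1): max(2, 2, 4) = 4
I (P2): min(5, 13, 4) = 4
Root (P1): max(10, 4, 4) = 10
P1 picks the child with the highest value: B (value 10).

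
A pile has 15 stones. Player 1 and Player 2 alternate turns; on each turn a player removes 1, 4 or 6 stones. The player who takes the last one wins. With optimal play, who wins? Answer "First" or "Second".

Second

Mark each pile size as W (mover wins) or L (mover loses):
i:   0  1  2  3  4  5  6  7  8  9 10 11 12 13 14 15
     L  W  L  W  W  L  W  L  W  W  L  W  L  W  W  L
Position 15 is L, so the second player wins.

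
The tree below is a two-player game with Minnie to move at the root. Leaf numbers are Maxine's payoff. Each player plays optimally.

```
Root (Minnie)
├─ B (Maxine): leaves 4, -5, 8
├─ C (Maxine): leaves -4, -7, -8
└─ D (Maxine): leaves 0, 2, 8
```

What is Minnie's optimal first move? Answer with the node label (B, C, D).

B (Maxine): max(4, -5, 8) = 8
C (Maxine): max(-4, -7, -8) = -4
D (Maxine): max(0, 2, 8) = 8
Root (Minnie): min(8, -4, 8) = -4
Minnie picks the child with the lowest value: C (value -4).

C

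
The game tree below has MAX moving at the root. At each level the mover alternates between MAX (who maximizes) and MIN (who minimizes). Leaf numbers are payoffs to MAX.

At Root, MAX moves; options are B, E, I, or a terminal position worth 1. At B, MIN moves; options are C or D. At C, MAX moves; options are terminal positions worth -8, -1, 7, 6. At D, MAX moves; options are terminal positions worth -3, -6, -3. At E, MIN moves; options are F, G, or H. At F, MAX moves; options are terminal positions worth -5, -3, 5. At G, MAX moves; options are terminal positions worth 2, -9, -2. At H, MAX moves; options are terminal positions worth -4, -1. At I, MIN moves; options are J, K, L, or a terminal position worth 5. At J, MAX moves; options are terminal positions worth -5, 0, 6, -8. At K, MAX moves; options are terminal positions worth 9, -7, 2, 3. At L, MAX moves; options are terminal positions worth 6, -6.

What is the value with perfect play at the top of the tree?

5

C (MAX): max(-8, -1, 7, 6) = 7
D (MAX): max(-3, -6, -3) = -3
B (MIN): min(7, -3) = -3
F (MAX): max(-5, -3, 5) = 5
G (MAX): max(2, -9, -2) = 2
H (MAX): max(-4, -1) = -1
E (MIN): min(5, 2, -1) = -1
J (MAX): max(-5, 0, 6, -8) = 6
K (MAX): max(9, -7, 2, 3) = 9
L (MAX): max(6, -6) = 6
I (MIN): min(6, 9, 6, 5) = 5
Root (MAX): max(-3, -1, 5, 1) = 5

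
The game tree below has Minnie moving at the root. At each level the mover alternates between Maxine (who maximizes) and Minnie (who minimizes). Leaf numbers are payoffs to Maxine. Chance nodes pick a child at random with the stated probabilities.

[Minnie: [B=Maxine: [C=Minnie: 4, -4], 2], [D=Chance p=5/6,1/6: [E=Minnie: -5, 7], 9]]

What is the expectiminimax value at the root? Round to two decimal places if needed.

C (Minnie): min(4, -4) = -4
B (Maxine): max(-4, 2) = 2
E (Minnie): min(-5, 7) = -5
D (Chance): 5/6·-5 + 1/6·9 = -2.67
Root (Minnie): min(2, -2.67) = -2.67

-2.67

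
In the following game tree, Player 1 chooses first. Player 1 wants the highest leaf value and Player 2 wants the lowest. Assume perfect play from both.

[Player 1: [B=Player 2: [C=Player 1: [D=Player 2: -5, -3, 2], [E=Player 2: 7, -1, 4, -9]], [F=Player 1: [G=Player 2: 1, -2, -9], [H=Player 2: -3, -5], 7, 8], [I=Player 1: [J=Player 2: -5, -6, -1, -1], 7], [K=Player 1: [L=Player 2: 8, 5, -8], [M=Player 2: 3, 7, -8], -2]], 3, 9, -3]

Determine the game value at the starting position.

9

D (Player 2): min(-5, -3, 2) = -5
E (Player 2): min(7, -1, 4, -9) = -9
C (Player 1): max(-5, -9) = -5
G (Player 2): min(1, -2, -9) = -9
H (Player 2): min(-3, -5) = -5
F (Player 1): max(-9, -5, 7, 8) = 8
J (Player 2): min(-5, -6, -1, -1) = -6
I (Player 1): max(-6, 7) = 7
L (Player 2): min(8, 5, -8) = -8
M (Player 2): min(3, 7, -8) = -8
K (Player 1): max(-8, -8, -2) = -2
B (Player 2): min(-5, 8, 7, -2) = -5
Root (Player 1): max(-5, 3, 9, -3) = 9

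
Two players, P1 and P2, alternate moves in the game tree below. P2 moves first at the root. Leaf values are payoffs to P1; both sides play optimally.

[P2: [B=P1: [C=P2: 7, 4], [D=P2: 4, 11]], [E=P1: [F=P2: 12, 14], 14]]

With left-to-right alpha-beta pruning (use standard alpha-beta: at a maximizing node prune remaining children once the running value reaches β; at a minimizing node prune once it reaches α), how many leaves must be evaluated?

C [α=-∞,β=+∞]: v=4
D [α=4,β=+∞]: v=4 after child 1 ≤ α → α-cutoff, skip 1
B [α=-∞,β=+∞]: v=4
F [α=-∞,β=4]: v=12
E [α=-∞,β=4]: v=12 after child 1 ≥ β → β-cutoff, skip 1
Root [α=-∞,β=+∞]: v=4
Leaves evaluated: 5 of 7.

5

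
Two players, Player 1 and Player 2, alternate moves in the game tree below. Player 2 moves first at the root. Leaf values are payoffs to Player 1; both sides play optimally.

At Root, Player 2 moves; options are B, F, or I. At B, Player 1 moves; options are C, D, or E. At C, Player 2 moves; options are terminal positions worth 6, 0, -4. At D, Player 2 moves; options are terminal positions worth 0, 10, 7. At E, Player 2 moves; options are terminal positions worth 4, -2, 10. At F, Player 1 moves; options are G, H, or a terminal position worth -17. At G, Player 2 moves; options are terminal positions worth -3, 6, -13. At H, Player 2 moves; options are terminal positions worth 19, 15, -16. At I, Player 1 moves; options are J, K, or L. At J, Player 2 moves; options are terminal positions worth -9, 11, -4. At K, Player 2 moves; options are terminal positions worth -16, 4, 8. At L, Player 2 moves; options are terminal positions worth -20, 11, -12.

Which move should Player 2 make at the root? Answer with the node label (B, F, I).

F

C (Player 2): min(6, 0, -4) = -4
D (Player 2): min(0, 10, 7) = 0
E (Player 2): min(4, -2, 10) = -2
B (Player 1): max(-4, 0, -2) = 0
G (Player 2): min(-3, 6, -13) = -13
H (Player 2): min(19, 15, -16) = -16
F (Player 1): max(-13, -16, -17) = -13
J (Player 2): min(-9, 11, -4) = -9
K (Player 2): min(-16, 4, 8) = -16
L (Player 2): min(-20, 11, -12) = -20
I (Player 1): max(-9, -16, -20) = -9
Root (Player 2): min(0, -13, -9) = -13
Player 2 picks the child with the lowest value: F (value -13).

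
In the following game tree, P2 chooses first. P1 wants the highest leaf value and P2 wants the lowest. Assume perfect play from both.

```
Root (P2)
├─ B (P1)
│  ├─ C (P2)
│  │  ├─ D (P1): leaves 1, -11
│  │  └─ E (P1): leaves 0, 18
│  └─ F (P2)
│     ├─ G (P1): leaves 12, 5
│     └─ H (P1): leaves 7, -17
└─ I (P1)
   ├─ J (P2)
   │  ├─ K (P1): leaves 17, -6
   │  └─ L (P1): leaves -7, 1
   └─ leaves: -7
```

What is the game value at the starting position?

D (P1): max(1, -11) = 1
E (P1): max(0, 18) = 18
C (P2): min(1, 18) = 1
G (P1): max(12, 5) = 12
H (P1): max(7, -17) = 7
F (P2): min(12, 7) = 7
B (P1): max(1, 7) = 7
K (P1): max(17, -6) = 17
L (P1): max(-7, 1) = 1
J (P2): min(17, 1) = 1
I (P1): max(1, -7) = 1
Root (P2): min(7, 1) = 1

1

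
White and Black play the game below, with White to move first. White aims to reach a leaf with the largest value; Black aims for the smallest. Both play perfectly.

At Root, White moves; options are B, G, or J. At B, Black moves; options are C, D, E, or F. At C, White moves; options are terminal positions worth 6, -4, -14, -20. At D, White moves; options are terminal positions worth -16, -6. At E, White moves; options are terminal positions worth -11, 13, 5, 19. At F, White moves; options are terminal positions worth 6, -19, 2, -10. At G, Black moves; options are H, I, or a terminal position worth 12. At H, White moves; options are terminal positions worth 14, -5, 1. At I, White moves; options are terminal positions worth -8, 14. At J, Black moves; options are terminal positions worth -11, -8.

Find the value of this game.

12

C (White): max(6, -4, -14, -20) = 6
D (White): max(-16, -6) = -6
E (White): max(-11, 13, 5, 19) = 19
F (White): max(6, -19, 2, -10) = 6
B (Black): min(6, -6, 19, 6) = -6
H (White): max(14, -5, 1) = 14
I (White): max(-8, 14) = 14
G (Black): min(14, 14, 12) = 12
J (Black): min(-11, -8) = -11
Root (White): max(-6, 12, -11) = 12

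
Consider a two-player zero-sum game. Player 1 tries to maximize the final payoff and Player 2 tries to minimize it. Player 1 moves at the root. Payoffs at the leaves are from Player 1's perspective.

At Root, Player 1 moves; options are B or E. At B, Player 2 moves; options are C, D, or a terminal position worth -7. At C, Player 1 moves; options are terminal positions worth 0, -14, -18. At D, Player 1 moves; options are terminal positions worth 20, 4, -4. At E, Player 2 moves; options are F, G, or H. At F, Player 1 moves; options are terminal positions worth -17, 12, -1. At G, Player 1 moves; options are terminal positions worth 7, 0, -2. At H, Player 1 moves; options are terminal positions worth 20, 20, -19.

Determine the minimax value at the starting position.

7

C (Player 1): max(0, -14, -18) = 0
D (Player 1): max(20, 4, -4) = 20
B (Player 2): min(0, 20, -7) = -7
F (Player 1): max(-17, 12, -1) = 12
G (Player 1): max(7, 0, -2) = 7
H (Player 1): max(20, 20, -19) = 20
E (Player 2): min(12, 7, 20) = 7
Root (Player 1): max(-7, 7) = 7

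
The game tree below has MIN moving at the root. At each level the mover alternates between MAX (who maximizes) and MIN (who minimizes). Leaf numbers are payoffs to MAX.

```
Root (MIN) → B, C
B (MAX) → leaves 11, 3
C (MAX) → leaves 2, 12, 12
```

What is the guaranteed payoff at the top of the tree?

11

B (MAX): max(11, 3) = 11
C (MAX): max(2, 12, 12) = 12
Root (MIN): min(11, 12) = 11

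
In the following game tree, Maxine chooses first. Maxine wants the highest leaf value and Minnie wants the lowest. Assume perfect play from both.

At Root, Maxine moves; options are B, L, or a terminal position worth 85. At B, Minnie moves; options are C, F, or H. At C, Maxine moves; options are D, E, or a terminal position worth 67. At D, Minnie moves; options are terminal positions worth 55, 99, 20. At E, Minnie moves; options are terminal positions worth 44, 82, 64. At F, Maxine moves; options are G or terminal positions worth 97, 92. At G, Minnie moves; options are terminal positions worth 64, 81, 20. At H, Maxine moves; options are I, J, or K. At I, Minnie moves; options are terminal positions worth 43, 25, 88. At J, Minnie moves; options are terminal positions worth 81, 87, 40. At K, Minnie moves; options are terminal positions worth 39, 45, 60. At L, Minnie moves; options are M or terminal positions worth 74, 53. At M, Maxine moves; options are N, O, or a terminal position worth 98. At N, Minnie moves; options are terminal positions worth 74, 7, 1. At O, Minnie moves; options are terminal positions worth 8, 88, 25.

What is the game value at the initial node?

85

D (Minnie): min(55, 99, 20) = 20
E (Minnie): min(44, 82, 64) = 44
C (Maxine): max(20, 44, 67) = 67
G (Minnie): min(64, 81, 20) = 20
F (Maxine): max(20, 97, 92) = 97
I (Minnie): min(43, 25, 88) = 25
J (Minnie): min(81, 87, 40) = 40
K (Minnie): min(39, 45, 60) = 39
H (Maxine): max(25, 40, 39) = 40
B (Minnie): min(67, 97, 40) = 40
N (Minnie): min(74, 7, 1) = 1
O (Minnie): min(8, 88, 25) = 8
M (Maxine): max(1, 8, 98) = 98
L (Minnie): min(98, 74, 53) = 53
Root (Maxine): max(40, 53, 85) = 85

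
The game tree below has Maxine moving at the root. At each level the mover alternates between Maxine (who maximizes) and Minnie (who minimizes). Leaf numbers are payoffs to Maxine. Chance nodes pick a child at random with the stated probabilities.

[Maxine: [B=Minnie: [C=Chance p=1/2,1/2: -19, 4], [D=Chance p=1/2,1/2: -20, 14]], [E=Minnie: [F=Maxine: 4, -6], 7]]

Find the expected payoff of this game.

C (Chance): 1/2·-19 + 1/2·4 = -7.5
D (Chance): 1/2·-20 + 1/2·14 = -3
B (Minnie): min(-7.5, -3) = -7.5
F (Maxine): max(4, -6) = 4
E (Minnie): min(4, 7) = 4
Root (Maxine): max(-7.5, 4) = 4

4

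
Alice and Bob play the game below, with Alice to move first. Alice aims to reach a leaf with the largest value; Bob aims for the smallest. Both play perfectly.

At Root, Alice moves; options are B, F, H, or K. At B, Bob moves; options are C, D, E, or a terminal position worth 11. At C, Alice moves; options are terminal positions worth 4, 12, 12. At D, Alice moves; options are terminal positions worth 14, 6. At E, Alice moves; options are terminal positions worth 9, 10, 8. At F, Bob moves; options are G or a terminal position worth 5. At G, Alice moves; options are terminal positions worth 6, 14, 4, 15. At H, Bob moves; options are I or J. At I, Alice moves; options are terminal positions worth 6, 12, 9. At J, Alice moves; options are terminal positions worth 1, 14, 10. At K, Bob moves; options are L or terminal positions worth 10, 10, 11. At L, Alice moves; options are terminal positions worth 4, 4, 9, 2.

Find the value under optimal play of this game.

12

C (Alice): max(4, 12, 12) = 12
D (Alice): max(14, 6) = 14
E (Alice): max(9, 10, 8) = 10
B (Bob): min(12, 14, 10, 11) = 10
G (Alice): max(6, 14, 4, 15) = 15
F (Bob): min(15, 5) = 5
I (Alice): max(6, 12, 9) = 12
J (Alice): max(1, 14, 10) = 14
H (Bob): min(12, 14) = 12
L (Alice): max(4, 4, 9, 2) = 9
K (Bob): min(9, 10, 10, 11) = 9
Root (Alice): max(10, 5, 12, 9) = 12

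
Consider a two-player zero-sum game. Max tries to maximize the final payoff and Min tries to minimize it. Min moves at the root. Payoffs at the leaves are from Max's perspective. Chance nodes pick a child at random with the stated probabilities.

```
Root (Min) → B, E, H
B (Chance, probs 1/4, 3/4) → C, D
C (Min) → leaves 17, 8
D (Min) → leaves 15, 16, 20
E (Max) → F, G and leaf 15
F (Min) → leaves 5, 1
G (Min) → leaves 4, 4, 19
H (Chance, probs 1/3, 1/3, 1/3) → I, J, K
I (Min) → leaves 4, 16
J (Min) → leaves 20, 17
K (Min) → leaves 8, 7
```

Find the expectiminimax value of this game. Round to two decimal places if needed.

C (Min): min(17, 8) = 8
D (Min): min(15, 16, 20) = 15
B (Chance): 1/4·8 + 3/4·15 = 13.25
F (Min): min(5, 1) = 1
G (Min): min(4, 4, 19) = 4
E (Max): max(1, 4, 15) = 15
I (Min): min(4, 16) = 4
J (Min): min(20, 17) = 17
K (Min): min(8, 7) = 7
H (Chance): 1/3·4 + 1/3·17 + 1/3·7 = 9.33
Root (Min): min(13.25, 15, 9.33) = 9.33

9.33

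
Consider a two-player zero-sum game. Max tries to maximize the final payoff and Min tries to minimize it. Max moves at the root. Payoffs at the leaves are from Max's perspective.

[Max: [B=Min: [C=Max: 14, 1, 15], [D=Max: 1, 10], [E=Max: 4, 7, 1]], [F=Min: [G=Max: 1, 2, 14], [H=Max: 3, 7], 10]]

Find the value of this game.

C (Max): max(14, 1, 15) = 15
D (Max): max(1, 10) = 10
E (Max): max(4, 7, 1) = 7
B (Min): min(15, 10, 7) = 7
G (Max): max(1, 2, 14) = 14
H (Max): max(3, 7) = 7
F (Min): min(14, 7, 10) = 7
Root (Max): max(7, 7) = 7

7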